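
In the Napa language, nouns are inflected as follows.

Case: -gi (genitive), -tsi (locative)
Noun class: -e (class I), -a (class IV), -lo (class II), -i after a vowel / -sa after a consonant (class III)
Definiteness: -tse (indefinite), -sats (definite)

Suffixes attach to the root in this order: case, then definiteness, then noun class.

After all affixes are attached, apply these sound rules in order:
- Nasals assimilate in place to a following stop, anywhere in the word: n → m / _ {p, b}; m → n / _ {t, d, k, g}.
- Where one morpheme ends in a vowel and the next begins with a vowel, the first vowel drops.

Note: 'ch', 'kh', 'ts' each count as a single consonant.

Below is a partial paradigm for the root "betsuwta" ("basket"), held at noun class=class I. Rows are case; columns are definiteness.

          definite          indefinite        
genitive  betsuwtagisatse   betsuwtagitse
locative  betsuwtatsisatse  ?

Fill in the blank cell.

Attach case locative -tsi → betsuwtatsi.
Attach definiteness indefinite -tse → betsuwtatsitse.
Attach noun class class I -e → betsuwtatsitsee.
Nasal assimilation: no change.
Apply vowel deletion: betsuwtatsitsee → betsuwtatsitse.

betsuwtatsitse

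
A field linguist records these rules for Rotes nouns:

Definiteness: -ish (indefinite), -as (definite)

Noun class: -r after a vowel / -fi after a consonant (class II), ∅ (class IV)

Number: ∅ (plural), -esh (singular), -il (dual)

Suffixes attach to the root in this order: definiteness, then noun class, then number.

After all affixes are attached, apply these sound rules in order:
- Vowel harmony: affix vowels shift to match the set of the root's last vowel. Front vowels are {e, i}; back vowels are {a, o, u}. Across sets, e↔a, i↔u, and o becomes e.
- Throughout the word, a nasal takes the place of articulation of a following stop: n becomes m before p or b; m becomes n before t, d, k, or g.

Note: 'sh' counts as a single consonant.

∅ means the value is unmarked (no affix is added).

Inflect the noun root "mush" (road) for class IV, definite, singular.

Attach definiteness definite -as → mushas.
noun class = class IV: zero marking, form stays mushas.
Attach number singular -esh → mushasesh.
Apply vowel harmony: mushasesh → mushasash.
Nasal assimilation: no change.

mushasash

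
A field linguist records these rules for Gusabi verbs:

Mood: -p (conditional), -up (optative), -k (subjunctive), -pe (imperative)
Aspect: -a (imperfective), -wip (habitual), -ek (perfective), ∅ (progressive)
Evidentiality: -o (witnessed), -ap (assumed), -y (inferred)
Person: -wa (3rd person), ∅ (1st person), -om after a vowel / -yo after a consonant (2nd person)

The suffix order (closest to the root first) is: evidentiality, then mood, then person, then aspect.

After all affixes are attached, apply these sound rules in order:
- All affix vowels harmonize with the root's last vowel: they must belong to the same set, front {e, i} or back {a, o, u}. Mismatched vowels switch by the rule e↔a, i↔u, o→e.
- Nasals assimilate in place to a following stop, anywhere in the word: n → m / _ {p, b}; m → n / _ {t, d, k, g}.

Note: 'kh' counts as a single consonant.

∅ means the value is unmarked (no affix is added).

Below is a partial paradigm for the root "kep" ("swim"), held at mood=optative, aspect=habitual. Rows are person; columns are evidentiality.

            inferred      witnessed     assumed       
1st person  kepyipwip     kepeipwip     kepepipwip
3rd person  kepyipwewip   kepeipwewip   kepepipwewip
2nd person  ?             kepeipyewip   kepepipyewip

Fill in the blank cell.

Attach evidentiality inferred -y → kepy.
Attach mood optative -up → kepyup.
Attach person 2nd person -yo (after consonant 'p') → kepyupyo.
Attach aspect habitual -wip → kepyupyowip.
Apply vowel harmony: kepyupyowip → kepyipyewip.
Nasal assimilation: no change.

kepyipyewip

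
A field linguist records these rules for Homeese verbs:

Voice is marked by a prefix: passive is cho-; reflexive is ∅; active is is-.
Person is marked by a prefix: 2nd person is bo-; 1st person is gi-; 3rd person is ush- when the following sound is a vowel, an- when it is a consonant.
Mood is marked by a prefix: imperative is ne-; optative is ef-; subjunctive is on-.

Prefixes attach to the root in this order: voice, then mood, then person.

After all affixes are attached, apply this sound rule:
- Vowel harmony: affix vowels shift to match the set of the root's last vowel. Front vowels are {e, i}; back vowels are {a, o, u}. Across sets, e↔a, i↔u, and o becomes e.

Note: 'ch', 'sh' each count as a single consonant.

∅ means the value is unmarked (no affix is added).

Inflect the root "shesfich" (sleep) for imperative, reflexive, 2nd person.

beneshesfich

voice = reflexive: zero marking, form stays shesfich.
Attach mood imperative ne- → neshesfich.
Attach person 2nd person bo- → boneshesfich.
Apply vowel harmony: boneshesfich → beneshesfich.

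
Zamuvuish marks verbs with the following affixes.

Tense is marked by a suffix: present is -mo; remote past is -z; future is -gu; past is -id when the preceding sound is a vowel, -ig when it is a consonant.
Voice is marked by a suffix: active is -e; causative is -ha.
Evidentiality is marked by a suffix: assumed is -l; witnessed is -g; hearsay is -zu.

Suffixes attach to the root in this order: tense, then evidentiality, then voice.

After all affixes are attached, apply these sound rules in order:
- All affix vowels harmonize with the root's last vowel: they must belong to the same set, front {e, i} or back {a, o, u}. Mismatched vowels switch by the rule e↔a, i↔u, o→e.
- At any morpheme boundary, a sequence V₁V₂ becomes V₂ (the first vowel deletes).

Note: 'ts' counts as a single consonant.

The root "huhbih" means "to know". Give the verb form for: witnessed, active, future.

huhbihgige

Attach tense future -gu → huhbihgu.
Attach evidentiality witnessed -g → huhbihgug.
Attach voice active -e → huhbihguge.
Apply vowel harmony: huhbihguge → huhbihgige.
Vowel deletion: no change.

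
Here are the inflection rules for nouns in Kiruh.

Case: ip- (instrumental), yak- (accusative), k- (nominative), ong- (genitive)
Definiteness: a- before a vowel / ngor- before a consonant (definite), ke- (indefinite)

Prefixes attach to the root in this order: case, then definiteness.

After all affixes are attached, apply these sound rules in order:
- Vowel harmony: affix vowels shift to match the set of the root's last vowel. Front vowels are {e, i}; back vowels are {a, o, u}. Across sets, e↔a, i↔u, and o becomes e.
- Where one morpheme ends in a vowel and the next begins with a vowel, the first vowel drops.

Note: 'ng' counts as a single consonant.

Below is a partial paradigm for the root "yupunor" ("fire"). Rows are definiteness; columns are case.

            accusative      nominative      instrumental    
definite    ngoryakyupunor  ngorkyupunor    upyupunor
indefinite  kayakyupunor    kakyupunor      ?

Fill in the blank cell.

Attach case instrumental ip- → ipyupunor.
Attach definiteness indefinite ke- → keipyupunor.
Apply vowel harmony: keipyupunor → kaupyupunor.
Apply vowel deletion: kaupyupunor → kupyupunor.

kupyupunor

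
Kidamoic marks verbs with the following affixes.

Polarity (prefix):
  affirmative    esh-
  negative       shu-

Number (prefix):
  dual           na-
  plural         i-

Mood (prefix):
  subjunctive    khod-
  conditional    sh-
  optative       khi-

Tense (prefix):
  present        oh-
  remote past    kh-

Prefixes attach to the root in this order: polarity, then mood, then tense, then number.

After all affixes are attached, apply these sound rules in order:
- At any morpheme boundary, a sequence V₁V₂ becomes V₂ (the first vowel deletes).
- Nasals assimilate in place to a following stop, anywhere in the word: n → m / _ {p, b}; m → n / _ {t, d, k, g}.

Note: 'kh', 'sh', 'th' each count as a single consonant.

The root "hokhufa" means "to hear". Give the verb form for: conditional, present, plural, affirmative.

ohsheshhokhufa

Attach polarity affirmative esh- → eshhokhufa.
Attach mood conditional sh- → sheshhokhufa.
Attach tense present oh- → ohsheshhokhufa.
Attach number plural i- → iohsheshhokhufa.
Apply vowel deletion: iohsheshhokhufa → ohsheshhokhufa.
Nasal assimilation: no change.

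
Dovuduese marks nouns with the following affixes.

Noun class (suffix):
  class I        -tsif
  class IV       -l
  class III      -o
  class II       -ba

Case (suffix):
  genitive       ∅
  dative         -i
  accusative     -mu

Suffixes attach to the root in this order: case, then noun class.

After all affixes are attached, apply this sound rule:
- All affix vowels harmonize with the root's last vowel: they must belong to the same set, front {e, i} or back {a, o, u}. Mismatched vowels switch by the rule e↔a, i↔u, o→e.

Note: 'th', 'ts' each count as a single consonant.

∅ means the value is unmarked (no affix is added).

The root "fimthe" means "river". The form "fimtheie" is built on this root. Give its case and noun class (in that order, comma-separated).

dative, class III

Segment: fimthe-i-o.
case: -i → dative.
noun class: -o → class III.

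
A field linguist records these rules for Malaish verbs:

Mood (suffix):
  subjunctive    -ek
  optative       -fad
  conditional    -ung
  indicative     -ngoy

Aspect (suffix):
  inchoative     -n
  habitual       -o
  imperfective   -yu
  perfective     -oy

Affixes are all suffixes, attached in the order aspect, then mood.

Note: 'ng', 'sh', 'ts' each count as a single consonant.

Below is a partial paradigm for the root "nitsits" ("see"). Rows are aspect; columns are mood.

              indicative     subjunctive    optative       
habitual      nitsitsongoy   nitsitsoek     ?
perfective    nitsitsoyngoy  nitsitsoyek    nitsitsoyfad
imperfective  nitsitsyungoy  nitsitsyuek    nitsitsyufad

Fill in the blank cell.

Attach aspect habitual -o → nitsitso.
Attach mood optative -fad → nitsitsofad.

nitsitsofad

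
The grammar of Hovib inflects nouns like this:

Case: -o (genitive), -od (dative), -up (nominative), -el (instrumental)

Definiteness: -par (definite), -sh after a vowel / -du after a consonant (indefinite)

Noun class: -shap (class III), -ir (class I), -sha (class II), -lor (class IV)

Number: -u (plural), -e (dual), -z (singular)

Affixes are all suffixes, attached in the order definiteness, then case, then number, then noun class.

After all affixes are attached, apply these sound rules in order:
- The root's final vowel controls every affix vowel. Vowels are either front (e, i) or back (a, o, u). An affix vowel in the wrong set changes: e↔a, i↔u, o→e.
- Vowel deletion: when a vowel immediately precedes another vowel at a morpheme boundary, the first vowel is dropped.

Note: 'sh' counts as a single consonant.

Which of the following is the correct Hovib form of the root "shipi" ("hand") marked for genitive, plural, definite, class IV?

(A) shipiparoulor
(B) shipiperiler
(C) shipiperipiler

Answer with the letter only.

B

Attach definiteness definite -par → shipipar.
Attach case genitive -o → shipiparo.
Attach number plural -u → shipiparou.
Attach noun class class IV -lor → shipiparoulor.
Apply vowel harmony: shipiparoulor → shipipereiler.
Apply vowel deletion: shipipereiler → shipiperiler.
So the correct form is shipiperiler, option (B).
(C) shipiperipiler is wrong: it uses nominative instead of genitive for case.
(A) shipiparoulor is wrong: it fails to apply the sound rule(s).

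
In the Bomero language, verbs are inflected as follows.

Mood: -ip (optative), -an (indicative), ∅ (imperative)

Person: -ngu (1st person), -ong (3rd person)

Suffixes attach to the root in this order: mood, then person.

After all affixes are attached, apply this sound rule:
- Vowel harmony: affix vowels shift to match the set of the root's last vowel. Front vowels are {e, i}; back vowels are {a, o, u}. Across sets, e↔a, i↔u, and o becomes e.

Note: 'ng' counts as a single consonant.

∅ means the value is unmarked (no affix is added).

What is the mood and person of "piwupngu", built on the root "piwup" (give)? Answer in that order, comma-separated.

imperative, 1st person

Segment: piwup-ngu.
mood: ∅ → imperative.
person: -ngu → 1st person.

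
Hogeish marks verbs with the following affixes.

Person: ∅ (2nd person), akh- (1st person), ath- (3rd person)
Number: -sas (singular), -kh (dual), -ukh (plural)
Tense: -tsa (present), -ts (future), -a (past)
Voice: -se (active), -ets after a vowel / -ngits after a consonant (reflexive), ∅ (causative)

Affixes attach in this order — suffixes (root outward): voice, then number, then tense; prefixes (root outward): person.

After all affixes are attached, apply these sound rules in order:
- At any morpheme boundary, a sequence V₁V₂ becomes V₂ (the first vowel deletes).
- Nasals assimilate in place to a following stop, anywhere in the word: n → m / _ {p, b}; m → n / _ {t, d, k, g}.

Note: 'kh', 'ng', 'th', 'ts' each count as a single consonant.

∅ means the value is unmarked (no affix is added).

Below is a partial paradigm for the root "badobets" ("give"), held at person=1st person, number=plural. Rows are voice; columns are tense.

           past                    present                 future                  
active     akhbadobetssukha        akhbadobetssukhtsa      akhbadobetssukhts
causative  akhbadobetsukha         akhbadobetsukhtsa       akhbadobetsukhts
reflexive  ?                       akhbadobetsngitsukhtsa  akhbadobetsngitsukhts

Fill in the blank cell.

Attach voice reflexive -ngits (after consonant 'ts') → badobetsngits.
Attach person 1st person akh- → akhbadobetsngits.
Attach number plural -ukh → akhbadobetsngitsukh.
Attach tense past -a → akhbadobetsngitsukha.
Vowel deletion: no change.
Nasal assimilation: no change.

akhbadobetsngitsukha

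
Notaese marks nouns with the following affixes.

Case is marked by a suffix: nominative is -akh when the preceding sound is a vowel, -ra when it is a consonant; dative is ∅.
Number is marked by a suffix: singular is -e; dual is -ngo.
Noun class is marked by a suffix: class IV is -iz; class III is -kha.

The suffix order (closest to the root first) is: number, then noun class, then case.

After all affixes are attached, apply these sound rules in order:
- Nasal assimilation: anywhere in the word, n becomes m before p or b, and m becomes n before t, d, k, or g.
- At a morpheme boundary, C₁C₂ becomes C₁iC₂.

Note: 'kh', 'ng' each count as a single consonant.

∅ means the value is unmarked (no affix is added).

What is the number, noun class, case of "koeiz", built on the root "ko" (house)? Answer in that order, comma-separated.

singular, class IV, dative

Segment: ko-e-iz.
number: -e → singular.
noun class: -iz → class IV.
case: ∅ → dative.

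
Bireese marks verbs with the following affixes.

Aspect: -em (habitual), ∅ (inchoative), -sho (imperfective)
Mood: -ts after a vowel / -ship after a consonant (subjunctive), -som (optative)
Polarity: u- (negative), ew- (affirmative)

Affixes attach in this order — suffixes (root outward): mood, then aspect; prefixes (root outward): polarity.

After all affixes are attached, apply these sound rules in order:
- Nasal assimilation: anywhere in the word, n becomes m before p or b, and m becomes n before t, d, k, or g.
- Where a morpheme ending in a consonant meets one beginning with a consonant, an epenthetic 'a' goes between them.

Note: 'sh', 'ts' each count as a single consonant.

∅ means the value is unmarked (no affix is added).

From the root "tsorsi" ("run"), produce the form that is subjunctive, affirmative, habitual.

Attach mood subjunctive -ts (after vowel 'i') → tsorsits.
Attach polarity affirmative ew- → ewtsorsits.
Attach aspect habitual -em → ewtsorsitsem.
Nasal assimilation: no change.
Apply epenthesis: ewtsorsitsem → ewatsorsitsem.

ewatsorsitsem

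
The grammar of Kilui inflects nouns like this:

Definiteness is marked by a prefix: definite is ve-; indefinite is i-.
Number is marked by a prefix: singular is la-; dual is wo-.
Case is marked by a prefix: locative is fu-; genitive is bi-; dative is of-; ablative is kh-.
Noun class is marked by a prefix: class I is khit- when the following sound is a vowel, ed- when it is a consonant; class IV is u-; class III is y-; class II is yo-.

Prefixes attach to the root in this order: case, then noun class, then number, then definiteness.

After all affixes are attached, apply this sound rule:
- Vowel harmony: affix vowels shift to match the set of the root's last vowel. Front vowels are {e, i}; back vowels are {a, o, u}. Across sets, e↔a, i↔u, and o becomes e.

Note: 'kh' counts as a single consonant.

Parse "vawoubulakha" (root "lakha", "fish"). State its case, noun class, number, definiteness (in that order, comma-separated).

genitive, class IV, dual, definite

Segment: ve-wo-u-bi-lakha.
case: bi- → genitive.
noun class: u- → class IV.
number: wo- → dual.
definiteness: ve- → definite.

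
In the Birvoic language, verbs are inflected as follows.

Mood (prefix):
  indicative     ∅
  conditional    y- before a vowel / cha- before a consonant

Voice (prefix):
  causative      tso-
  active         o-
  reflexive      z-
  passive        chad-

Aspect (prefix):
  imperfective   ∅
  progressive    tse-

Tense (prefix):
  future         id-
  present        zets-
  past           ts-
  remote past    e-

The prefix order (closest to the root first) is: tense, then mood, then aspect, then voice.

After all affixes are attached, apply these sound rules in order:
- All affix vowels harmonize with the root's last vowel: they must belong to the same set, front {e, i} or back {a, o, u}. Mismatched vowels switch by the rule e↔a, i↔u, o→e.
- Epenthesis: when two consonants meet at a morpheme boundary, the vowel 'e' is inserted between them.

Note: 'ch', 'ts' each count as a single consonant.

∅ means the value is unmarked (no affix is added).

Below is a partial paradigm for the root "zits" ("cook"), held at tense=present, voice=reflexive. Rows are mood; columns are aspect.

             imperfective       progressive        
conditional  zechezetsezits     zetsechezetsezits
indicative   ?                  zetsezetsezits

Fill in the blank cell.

Attach tense present zets- → zetszits.
mood = indicative: zero marking, form stays zetszits.
aspect = imperfective: zero marking, form stays zetszits.
Attach voice reflexive z- → zzetszits.
Vowel harmony: no change.
Apply epenthesis: zzetszits → zezetsezits.

zezetsezits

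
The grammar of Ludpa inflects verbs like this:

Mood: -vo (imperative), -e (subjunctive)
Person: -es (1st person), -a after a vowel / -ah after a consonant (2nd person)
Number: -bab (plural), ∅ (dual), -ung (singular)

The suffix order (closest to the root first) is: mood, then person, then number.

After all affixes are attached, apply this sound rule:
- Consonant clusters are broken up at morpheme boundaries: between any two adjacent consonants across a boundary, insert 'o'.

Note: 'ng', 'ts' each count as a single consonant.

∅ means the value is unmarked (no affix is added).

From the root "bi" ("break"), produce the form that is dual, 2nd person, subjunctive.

Attach mood subjunctive -e → bie.
Attach person 2nd person -a (after vowel 'e') → biea.
number = dual: zero marking, form stays biea.
Epenthesis: no change.

biea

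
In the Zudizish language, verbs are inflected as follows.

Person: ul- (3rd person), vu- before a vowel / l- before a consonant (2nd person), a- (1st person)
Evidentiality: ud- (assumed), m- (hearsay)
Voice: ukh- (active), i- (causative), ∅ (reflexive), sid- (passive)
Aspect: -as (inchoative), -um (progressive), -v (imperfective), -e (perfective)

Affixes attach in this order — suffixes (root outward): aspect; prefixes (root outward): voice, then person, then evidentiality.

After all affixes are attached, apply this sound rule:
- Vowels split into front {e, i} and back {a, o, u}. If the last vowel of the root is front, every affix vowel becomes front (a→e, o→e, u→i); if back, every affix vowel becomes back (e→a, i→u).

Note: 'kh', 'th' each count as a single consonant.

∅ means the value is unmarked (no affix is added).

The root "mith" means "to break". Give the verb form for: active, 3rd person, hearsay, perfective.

milikhmithe

Attach voice active ukh- → ukhmith.
Attach person 3rd person ul- → ulukhmith.
Attach evidentiality hearsay m- → mulukhmith.
Attach aspect perfective -e → mulukhmithe.
Apply vowel harmony: mulukhmithe → milikhmithe.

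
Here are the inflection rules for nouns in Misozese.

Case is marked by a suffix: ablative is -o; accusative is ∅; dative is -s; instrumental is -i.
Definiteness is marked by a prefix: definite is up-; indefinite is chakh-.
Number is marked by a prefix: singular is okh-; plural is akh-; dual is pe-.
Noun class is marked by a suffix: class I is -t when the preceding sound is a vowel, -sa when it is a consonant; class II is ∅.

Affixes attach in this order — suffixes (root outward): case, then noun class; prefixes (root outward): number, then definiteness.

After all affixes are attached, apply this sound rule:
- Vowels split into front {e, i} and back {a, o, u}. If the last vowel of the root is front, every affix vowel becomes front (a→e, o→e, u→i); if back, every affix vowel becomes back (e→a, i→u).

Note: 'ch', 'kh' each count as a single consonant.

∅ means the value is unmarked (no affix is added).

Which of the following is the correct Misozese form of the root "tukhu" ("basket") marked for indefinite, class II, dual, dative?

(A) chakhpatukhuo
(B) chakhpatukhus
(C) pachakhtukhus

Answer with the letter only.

Attach number dual pe- → petukhu.
Attach definiteness indefinite chakh- → chakhpetukhu.
Attach case dative -s → chakhpetukhus.
noun class = class II: zero marking, form stays chakhpetukhus.
Apply vowel harmony: chakhpetukhus → chakhpatukhus.
So the correct form is chakhpatukhus, option (B).
(C) pachakhtukhus is wrong: it has the affixes in the wrong order.
(A) chakhpatukhuo is wrong: it uses ablative instead of dative for case.

B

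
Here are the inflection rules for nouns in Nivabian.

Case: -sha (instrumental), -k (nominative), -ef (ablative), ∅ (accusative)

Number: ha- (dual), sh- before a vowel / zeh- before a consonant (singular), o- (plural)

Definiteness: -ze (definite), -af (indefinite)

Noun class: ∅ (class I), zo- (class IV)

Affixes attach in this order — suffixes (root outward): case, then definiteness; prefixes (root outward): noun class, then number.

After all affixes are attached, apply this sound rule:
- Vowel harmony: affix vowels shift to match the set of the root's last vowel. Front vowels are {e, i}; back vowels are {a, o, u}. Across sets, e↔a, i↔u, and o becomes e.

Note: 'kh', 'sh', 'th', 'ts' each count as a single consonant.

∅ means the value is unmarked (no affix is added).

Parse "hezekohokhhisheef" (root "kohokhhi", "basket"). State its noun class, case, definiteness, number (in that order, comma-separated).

class IV, instrumental, indefinite, dual

Segment: ha-zo-kohokhhi-sha-af.
noun class: zo- → class IV.
case: -sha → instrumental.
definiteness: -af → indefinite.
number: ha- → dual.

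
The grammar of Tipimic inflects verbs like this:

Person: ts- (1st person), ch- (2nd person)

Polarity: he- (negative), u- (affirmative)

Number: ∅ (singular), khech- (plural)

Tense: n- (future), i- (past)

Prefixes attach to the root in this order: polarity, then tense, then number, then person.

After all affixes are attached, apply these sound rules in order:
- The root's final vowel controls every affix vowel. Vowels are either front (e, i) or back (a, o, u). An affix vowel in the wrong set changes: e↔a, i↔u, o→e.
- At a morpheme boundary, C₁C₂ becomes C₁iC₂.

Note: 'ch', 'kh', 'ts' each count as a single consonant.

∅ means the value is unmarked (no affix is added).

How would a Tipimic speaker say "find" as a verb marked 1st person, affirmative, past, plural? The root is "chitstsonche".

Attach polarity affirmative u- → uchitstsonche.
Attach tense past i- → iuchitstsonche.
Attach number plural khech- → khechiuchitstsonche.
Attach person 1st person ts- → tskhechiuchitstsonche.
Apply vowel harmony: tskhechiuchitstsonche → tskhechiichitstsonche.
Apply epenthesis: tskhechiichitstsonche → tsikhechiichitstsonche.

tsikhechiichitstsonche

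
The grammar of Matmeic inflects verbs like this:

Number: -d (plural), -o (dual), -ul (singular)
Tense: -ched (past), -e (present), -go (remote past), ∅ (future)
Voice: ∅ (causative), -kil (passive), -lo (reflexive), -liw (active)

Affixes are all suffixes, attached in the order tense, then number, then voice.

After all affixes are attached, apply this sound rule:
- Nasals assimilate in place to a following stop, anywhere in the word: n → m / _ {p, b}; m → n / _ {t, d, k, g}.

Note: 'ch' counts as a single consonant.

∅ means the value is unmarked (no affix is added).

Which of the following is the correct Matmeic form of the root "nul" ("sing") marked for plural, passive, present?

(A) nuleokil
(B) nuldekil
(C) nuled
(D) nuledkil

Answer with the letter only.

D

Attach tense present -e → nule.
Attach number plural -d → nuled.
Attach voice passive -kil → nuledkil.
Nasal assimilation: no change.
So the correct form is nuledkil, option (D).
(C) nuled is wrong: it uses causative instead of passive for voice.
(B) nuldekil is wrong: it has the affixes in the wrong order.
(A) nuleokil is wrong: it uses dual instead of plural for number.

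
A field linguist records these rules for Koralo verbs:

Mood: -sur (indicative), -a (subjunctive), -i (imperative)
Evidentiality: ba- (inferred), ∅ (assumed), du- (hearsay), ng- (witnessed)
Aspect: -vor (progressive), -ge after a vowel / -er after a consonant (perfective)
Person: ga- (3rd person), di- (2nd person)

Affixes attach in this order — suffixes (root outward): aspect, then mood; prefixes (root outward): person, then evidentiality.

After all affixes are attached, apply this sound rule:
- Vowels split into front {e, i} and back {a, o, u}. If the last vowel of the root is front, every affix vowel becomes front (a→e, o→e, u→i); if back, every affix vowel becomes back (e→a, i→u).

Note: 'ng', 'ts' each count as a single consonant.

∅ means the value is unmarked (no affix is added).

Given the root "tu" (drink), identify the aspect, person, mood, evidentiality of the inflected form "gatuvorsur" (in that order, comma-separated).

progressive, 3rd person, indicative, assumed

Segment: ga-tu-vor-sur.
aspect: -vor → progressive.
person: ga- → 3rd person.
mood: -sur → indicative.
evidentiality: ∅ → assumed.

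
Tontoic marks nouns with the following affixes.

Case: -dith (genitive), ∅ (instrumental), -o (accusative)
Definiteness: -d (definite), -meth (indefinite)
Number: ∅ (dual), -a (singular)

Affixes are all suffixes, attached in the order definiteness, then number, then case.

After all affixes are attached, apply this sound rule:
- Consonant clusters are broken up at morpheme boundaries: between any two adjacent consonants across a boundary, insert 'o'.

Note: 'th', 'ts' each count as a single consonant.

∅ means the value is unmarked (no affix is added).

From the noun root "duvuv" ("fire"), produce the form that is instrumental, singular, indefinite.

Attach definiteness indefinite -meth → duvuvmeth.
Attach number singular -a → duvuvmetha.
case = instrumental: zero marking, form stays duvuvmetha.
Apply epenthesis: duvuvmetha → duvuvometha.

duvuvometha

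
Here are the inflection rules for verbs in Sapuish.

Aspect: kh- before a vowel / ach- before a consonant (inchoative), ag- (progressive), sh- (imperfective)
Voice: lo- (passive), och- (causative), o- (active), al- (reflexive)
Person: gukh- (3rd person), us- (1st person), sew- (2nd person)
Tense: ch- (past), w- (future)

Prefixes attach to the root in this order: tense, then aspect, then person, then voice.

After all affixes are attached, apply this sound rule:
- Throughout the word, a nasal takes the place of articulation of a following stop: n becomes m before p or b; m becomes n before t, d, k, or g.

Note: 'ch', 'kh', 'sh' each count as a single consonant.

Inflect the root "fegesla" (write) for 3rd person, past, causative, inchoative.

ochgukhachchfegesla

Attach tense past ch- → chfegesla.
Attach aspect inchoative ach- (before consonant 'ch') → achchfegesla.
Attach person 3rd person gukh- → gukhachchfegesla.
Attach voice causative och- → ochgukhachchfegesla.
Nasal assimilation: no change.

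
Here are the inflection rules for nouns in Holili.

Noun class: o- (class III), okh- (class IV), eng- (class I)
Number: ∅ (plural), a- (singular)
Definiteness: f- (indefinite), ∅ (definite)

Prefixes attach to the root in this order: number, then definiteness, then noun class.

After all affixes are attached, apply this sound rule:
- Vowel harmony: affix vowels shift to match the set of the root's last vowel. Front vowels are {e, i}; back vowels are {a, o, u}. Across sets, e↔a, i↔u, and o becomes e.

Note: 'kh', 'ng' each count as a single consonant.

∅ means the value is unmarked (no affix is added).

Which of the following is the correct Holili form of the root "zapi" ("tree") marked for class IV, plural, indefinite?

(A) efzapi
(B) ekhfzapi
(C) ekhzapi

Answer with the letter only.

B

number = plural: zero marking, form stays zapi.
Attach definiteness indefinite f- → fzapi.
Attach noun class class IV okh- → okhfzapi.
Apply vowel harmony: okhfzapi → ekhfzapi.
So the correct form is ekhfzapi, option (B).
(A) efzapi is wrong: it uses class III instead of class IV for noun class.
(C) ekhzapi is wrong: it uses definite instead of indefinite for definiteness.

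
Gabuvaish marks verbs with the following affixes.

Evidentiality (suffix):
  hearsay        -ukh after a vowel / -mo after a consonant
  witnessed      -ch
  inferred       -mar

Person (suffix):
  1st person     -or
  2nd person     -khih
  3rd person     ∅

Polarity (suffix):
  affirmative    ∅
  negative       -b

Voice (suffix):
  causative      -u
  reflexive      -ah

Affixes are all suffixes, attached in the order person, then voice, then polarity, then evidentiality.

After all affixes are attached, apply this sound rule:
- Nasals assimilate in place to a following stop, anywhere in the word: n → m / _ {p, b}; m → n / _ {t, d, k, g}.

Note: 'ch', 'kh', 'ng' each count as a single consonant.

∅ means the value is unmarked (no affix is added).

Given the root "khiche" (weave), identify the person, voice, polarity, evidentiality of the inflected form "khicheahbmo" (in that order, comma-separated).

3rd person, reflexive, negative, hearsay

Segment: khiche-ah-b-mo.
person: ∅ → 3rd person.
voice: -ah → reflexive.
polarity: -b → negative.
evidentiality: -ukh/mo → hearsay.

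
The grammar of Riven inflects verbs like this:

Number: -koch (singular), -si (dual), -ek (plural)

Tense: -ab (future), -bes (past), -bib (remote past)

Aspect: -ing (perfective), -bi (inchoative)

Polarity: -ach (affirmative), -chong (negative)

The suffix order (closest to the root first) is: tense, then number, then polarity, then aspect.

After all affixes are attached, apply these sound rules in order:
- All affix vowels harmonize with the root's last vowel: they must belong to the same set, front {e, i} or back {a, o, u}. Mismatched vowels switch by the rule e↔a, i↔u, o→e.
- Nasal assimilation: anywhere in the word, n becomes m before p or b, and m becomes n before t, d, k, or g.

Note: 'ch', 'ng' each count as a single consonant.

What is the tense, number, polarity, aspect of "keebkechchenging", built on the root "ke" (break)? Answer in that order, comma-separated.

Segment: ke-ab-koch-chong-ing.
tense: -ab → future.
number: -koch → singular.
polarity: -chong → negative.
aspect: -ing → perfective.

future, singular, negative, perfective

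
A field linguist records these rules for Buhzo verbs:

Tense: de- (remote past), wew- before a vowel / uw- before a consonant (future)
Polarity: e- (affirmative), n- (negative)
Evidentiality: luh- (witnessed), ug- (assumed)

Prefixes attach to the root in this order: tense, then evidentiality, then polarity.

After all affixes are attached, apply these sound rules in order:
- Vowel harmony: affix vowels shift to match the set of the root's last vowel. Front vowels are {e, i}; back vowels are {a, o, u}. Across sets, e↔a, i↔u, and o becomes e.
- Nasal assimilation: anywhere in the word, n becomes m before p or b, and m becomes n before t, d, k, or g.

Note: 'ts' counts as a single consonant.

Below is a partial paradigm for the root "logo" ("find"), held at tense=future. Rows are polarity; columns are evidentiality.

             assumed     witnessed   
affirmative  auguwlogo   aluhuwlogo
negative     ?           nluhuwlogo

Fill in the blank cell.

nuguwlogo

Attach tense future uw- (before consonant 'l') → uwlogo.
Attach evidentiality assumed ug- → uguwlogo.
Attach polarity negative n- → nuguwlogo.
Vowel harmony: no change.
Nasal assimilation: no change.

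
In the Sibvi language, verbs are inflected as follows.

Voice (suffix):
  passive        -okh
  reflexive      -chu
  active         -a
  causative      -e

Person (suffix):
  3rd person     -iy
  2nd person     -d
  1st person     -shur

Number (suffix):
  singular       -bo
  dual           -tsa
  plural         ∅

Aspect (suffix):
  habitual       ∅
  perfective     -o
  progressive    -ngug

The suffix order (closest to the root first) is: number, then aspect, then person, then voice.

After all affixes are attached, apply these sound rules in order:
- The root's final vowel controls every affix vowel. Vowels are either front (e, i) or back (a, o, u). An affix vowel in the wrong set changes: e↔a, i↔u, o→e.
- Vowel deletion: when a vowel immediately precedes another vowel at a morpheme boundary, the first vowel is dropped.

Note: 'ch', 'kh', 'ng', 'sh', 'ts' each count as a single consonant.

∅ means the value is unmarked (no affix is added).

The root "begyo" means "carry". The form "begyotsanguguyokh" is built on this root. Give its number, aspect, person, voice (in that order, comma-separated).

Segment: begyo-tsa-ngug-iy-okh.
number: -tsa → dual.
aspect: -ngug → progressive.
person: -iy → 3rd person.
voice: -okh → passive.

dual, progressive, 3rd person, passive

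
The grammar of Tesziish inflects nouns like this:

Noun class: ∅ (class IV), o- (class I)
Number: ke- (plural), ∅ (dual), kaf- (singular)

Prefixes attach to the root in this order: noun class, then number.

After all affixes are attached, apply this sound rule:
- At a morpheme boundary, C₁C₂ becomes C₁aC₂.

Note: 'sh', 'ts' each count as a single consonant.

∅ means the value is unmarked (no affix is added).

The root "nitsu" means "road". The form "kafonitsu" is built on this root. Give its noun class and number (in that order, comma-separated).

Segment: kaf-o-nitsu.
noun class: o- → class I.
number: kaf- → singular.

class I, singular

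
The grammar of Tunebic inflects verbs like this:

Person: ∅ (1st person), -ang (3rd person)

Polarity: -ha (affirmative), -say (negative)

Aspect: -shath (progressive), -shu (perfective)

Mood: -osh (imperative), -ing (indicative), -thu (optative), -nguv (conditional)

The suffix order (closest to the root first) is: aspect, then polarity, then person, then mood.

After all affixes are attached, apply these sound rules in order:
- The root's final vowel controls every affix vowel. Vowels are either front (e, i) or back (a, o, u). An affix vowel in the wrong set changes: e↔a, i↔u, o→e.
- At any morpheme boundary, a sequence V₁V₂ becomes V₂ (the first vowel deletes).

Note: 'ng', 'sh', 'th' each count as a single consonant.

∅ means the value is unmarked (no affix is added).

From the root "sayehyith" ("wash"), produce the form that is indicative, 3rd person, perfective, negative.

sayehyithshiseyenging

Attach aspect perfective -shu → sayehyithshu.
Attach polarity negative -say → sayehyithshusay.
Attach person 3rd person -ang → sayehyithshusayang.
Attach mood indicative -ing → sayehyithshusayanging.
Apply vowel harmony: sayehyithshusayanging → sayehyithshiseyenging.
Vowel deletion: no change.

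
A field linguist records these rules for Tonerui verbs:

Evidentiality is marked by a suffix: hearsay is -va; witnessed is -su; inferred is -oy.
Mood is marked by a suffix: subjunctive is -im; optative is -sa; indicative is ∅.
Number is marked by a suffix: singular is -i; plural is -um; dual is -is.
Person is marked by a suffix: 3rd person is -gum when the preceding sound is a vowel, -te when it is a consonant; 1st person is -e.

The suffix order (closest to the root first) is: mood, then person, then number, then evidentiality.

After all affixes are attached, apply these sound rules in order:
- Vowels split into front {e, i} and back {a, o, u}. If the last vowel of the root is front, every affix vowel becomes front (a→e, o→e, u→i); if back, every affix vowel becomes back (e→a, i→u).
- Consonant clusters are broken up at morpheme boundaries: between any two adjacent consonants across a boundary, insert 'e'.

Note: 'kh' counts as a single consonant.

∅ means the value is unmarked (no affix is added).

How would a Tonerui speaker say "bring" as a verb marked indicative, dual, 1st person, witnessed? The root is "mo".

moausesu

mood = indicative: zero marking, form stays mo.
Attach person 1st person -e → moe.
Attach number dual -is → moeis.
Attach evidentiality witnessed -su → moeissu.
Apply vowel harmony: moeissu → moaussu.
Apply epenthesis: moaussu → moausesu.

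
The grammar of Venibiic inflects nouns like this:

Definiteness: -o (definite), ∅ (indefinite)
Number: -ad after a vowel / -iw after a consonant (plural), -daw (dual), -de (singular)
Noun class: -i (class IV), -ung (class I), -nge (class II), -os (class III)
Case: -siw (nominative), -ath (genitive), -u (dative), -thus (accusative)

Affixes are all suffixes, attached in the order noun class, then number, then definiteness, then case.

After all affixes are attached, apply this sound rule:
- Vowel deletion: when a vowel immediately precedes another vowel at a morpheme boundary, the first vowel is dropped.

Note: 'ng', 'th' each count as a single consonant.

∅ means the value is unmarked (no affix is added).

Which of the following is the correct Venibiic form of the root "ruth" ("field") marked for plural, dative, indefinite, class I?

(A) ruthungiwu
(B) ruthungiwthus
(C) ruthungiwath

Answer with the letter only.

A

Attach noun class class I -ung → ruthung.
Attach number plural -iw (after consonant 'ng') → ruthungiw.
definiteness = indefinite: zero marking, form stays ruthungiw.
Attach case dative -u → ruthungiwu.
Vowel deletion: no change.
So the correct form is ruthungiwu, option (A).
(C) ruthungiwath is wrong: it uses genitive instead of dative for case.
(B) ruthungiwthus is wrong: it uses accusative instead of dative for case.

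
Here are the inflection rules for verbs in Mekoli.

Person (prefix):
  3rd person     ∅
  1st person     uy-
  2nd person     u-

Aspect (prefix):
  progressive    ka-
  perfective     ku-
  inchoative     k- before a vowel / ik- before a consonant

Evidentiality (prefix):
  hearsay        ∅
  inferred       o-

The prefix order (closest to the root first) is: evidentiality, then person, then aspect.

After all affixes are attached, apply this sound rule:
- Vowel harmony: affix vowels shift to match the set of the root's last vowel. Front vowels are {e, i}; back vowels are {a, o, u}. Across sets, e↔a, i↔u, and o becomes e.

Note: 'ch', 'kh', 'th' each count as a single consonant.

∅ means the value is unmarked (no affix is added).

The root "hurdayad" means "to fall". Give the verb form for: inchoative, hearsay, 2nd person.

kuhurdayad

evidentiality = hearsay: zero marking, form stays hurdayad.
Attach person 2nd person u- → uhurdayad.
Attach aspect inchoative k- (before vowel 'u') → kuhurdayad.
Vowel harmony: no change.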